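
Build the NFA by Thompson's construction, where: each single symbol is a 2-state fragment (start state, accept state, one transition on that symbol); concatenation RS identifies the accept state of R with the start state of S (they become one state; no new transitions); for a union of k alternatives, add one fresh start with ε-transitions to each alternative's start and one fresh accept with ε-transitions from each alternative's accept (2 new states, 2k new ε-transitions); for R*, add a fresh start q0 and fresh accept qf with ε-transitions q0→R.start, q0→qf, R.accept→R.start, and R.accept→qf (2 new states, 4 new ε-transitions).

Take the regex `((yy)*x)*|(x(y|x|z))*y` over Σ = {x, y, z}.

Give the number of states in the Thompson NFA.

Per subexpression:
Each of the 8 symbol leaves contributes a 2-state fragment.
  yy — 3 states
  (yy)* — 5 states
  (yy)*x — 6 states
  ((yy)*x)* — 8 states
  y|x|z — 8 states
  x(y|x|z) — 9 states
  (x(y|x|z))* — 11 states
  (x(y|x|z))*y — 12 states
  ((yy)*x)*|(x(y|x|z))*y — 22 states

22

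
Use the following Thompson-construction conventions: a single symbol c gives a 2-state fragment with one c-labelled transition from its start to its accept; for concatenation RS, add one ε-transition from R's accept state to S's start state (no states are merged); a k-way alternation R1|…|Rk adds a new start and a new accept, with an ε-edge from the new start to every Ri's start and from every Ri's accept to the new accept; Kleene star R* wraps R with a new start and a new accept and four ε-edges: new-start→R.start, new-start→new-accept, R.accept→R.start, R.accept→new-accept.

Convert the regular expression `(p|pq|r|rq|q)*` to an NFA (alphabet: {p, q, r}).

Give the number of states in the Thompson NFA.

Per subexpression:
Each of the 7 symbol leaves contributes a 2-state fragment.
  pq — 4 states
  rq — 4 states
  p|pq|r|rq|q — 16 states
  (p|pq|r|rq|q)* — 18 states

18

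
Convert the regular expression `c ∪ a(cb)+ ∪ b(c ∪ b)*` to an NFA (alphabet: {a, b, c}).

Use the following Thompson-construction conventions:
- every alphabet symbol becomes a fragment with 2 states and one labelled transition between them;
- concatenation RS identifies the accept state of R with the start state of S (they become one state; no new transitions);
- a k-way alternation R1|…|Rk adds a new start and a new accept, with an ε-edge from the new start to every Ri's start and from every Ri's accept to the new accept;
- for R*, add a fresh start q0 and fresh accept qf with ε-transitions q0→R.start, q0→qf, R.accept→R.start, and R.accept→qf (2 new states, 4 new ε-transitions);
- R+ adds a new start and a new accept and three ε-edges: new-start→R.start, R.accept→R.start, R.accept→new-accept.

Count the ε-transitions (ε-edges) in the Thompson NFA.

17

By structural recursion:
Each of the 7 symbol leaves contributes 0 ε-transitions.
  cb : 0 ε-transitions
  (cb)+ : 3 ε-transitions
  a(cb)+ : 3 ε-transitions
  c ∪ b : 4 ε-transitions
  (c ∪ b)* : 8 ε-transitions
  b(c ∪ b)* : 8 ε-transitions
  c ∪ a(cb)+ ∪ b(c ∪ b)* : 17 ε-transitions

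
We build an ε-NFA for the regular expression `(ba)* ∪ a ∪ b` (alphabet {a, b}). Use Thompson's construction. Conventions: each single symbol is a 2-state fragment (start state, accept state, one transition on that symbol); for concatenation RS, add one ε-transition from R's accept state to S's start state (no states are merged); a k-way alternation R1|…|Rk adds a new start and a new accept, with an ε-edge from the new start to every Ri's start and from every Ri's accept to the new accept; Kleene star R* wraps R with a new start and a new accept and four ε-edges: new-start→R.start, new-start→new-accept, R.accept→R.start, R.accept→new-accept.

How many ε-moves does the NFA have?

Recursing over subexpressions:
Each of the 4 symbol leaves contributes 0 ε-transitions.
  ba → 1 ε-transition
  (ba)* → 5 ε-transitions
  (ba)* ∪ a ∪ b → 11 ε-transitions

11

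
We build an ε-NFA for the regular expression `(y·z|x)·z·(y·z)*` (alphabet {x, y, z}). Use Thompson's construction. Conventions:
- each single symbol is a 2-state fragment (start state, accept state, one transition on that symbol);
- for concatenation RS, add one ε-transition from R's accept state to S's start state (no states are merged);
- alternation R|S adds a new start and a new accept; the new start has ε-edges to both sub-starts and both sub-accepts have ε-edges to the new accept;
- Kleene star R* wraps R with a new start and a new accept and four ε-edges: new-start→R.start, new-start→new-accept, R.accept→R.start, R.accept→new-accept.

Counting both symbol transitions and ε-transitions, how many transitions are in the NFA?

18

By structural recursion:
Each of the 6 symbol leaves contributes 1 transition (1 symbol, 0 ε).
  y·z — 3 transitions (2 symbol, 1 ε)
  y·z|x — 8 transitions (3 symbol, 5 ε)
  y·z — 3 transitions (2 symbol, 1 ε)
  (y·z)* — 7 transitions (2 symbol, 5 ε)
  (y·z|x)·z·(y·z)* — 18 transitions (6 symbol, 12 ε)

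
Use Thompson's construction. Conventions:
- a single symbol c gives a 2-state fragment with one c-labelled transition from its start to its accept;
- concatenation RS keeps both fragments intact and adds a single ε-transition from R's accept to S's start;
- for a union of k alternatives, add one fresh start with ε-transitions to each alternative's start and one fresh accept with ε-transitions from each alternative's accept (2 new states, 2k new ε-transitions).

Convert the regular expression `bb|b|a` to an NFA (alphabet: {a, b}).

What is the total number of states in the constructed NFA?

10

Building bottom-up:
Each of the 4 symbol leaves contributes a 2-state fragment.
  bb — 4 states
  bb|b|a — 10 states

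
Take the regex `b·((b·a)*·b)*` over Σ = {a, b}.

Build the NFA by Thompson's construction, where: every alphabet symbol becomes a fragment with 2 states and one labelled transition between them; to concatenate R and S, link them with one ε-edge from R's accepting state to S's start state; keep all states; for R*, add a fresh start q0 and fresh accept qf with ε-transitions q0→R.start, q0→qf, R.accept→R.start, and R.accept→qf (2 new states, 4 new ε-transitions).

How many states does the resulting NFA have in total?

Per subexpression:
Each of the 4 symbol leaves contributes a 2-state fragment.
  b·a — 4 states
  (b·a)* — 6 states
  (b·a)*·b — 8 states
  ((b·a)*·b)* — 10 states
  b·((b·a)*·b)* — 12 states

12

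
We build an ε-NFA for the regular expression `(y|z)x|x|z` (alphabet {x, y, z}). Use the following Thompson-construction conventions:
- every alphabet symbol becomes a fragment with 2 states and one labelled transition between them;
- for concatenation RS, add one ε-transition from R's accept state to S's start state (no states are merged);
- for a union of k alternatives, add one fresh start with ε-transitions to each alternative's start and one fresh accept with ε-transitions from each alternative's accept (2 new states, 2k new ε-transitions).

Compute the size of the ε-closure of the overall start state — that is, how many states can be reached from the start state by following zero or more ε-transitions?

Let C(F) = |ε-closure(F.start)| within fragment F, and note whether F accepts ε. Symbol fragments have C = 1 and do not accept ε. Then:
  y|z — new start ε-reaches every alternative's start; none of them accept ε, so the new accept is not reached: |ε-closure| = 1 + 1 + 1 = 3
  (y|z)x — |ε-closure| equals the left operand's closure size = 3 (its accept is not ε-reachable, so the closure stops there)
  (y|z)x|x|z — |ε-closure| = 1 + 3 + 1 + 1 = 6 (the new accept is not ε-reachable since no branch accepts ε)

6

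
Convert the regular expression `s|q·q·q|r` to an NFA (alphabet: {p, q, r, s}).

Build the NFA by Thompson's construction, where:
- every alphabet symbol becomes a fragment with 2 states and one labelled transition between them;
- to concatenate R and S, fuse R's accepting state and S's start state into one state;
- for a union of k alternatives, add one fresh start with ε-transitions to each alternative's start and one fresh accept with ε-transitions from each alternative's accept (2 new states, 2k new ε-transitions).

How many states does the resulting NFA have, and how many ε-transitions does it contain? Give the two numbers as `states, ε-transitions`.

10, 6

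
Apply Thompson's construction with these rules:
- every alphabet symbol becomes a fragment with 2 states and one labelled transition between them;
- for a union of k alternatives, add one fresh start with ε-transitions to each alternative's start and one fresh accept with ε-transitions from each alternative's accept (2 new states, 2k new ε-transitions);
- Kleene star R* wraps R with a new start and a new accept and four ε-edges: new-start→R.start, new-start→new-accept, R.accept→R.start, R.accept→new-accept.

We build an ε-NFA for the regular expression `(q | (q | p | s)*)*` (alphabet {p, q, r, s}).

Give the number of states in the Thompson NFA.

16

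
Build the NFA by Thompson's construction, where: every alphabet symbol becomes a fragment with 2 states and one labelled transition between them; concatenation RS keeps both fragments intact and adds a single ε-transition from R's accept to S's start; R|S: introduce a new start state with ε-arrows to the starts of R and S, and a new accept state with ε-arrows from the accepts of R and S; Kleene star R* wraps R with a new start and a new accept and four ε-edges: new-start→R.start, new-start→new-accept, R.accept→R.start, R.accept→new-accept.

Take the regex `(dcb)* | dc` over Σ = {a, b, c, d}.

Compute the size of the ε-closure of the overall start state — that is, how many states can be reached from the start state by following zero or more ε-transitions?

Work bottom-up. For each fragment F, track |ε-closure(F.start)| and whether F's accept lies in that closure (i.e. whether F accepts ε). A single-symbol fragment has closure size 1 and does not accept ε.
  dcb — same as the first factor's closure: C = 1
  (dcb)* — C = 1 (new start) + 1 (body) + 1 (new accept) = 3
  dc — C equals the left operand's closure size = 1 (its accept is not ε-reachable, so the closure stops there)
  (dcb)* | dc — new start ε-reaches every alternative's start; at least one alternative accepts ε, so the union's new accept is reached too: C = 1 + 3 + 1 + 1 = 6

6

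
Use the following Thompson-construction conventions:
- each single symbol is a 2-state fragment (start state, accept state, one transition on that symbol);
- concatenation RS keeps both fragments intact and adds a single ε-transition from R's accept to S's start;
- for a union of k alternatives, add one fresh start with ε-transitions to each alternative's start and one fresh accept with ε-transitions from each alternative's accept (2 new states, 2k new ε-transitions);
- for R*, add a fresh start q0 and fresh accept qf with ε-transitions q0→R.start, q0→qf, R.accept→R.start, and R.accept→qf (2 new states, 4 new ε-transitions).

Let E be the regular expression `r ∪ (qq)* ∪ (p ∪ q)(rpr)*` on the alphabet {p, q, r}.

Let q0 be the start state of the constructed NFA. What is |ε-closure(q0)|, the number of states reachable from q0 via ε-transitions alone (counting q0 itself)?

9

Compute the ε-closure size of each fragment's start state recursively; a symbol fragment's start has no outgoing ε-edge, so its closure is just itself (size 1).
  qq : same as the first factor's closure: C = 1
  (qq)* : new start has ε-edges to the inner start and to the new accept, so C = 2 + 1 = 3
  p ∪ q : C = 1 + 1 + 1 = 3 (the new accept is not ε-reachable since no branch accepts ε)
  rpr : C equals the left operand's closure size = 1 (its accept is not ε-reachable, so the closure stops there)
  (rpr)* : the star's fresh start ε-reaches both the body's start and the fresh accept: C = 2 + 1 = 3
  (p ∪ q)(rpr)* : C equals the left operand's closure size = 3 (its accept is not ε-reachable, so the closure stops there)
  r ∪ (qq)* ∪ (p ∪ q)(rpr)* : C = 1 (new start) + (1 + 3 + 3) + 1 (new accept, since some branch ε-reaches its own accept) = 9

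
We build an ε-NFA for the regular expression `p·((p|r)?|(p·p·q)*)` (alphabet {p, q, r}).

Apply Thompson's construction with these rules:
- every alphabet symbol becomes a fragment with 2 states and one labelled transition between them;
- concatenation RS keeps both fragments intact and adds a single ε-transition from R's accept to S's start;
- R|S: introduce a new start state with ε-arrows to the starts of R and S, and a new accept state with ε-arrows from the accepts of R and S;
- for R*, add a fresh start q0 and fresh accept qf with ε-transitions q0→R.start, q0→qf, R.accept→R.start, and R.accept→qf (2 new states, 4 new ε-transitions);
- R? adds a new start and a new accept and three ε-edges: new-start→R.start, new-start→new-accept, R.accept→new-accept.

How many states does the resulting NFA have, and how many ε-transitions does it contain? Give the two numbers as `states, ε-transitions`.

20, 18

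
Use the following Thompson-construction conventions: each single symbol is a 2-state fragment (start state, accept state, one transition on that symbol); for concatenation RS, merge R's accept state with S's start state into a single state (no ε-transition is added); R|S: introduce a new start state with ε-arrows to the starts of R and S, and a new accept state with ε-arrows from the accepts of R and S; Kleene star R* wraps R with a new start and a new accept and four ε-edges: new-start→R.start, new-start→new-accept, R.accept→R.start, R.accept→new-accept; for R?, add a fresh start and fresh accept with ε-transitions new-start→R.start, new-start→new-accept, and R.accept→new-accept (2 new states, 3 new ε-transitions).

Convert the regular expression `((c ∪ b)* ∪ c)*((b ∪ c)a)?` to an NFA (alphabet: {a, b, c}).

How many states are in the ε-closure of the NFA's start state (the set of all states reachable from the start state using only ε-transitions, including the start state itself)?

Let C(F) = |ε-closure(F.start)| within fragment F, and note whether F accepts ε. Symbol fragments have C = 1 and do not accept ε. Then:
  c ∪ b — new start ε-reaches every alternative's start; none of them accept ε, so the new accept is not reached: |closure| = 1 + 1 + 1 = 3
  (c ∪ b)* — new start has ε-edges to the inner start and to the new accept, so |closure| = 2 + 3 = 5
  (c ∪ b)* ∪ c — new start ε-reaches every alternative's start; at least one alternative accepts ε, so the union's new accept is reached too: |closure| = 1 + 5 + 1 + 1 = 8
  ((c ∪ b)* ∪ c)* — |closure| = 1 (new start) + 8 (body) + 1 (new accept) = 10
  b ∪ c — new start ε-reaches every alternative's start; none of them accept ε, so the new accept is not reached: |closure| = 1 + 1 + 1 = 3
  (b ∪ c)a — same as the first factor's closure: |closure| = 3
  ((b ∪ c)a)? — new start has ε-edges to the inner start and to the new accept, so |closure| = 2 + 3 = 5
  ((c ∪ b)* ∪ c)*((b ∪ c)a)? — |closure| = 10 + (5−1) = 14 (closure spills across the concat boundary because the left factor accepts ε)

14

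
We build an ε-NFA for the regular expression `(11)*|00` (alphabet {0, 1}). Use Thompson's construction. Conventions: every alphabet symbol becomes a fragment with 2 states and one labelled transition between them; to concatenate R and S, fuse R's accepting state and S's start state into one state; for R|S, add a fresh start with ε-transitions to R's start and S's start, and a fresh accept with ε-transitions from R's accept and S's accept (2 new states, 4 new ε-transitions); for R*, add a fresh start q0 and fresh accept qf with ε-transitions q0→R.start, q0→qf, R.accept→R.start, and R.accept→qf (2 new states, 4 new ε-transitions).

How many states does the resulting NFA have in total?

Per subexpression:
Each of the 4 symbol leaves contributes a 2-state fragment.
  11 : 3 states
  (11)* : 5 states
  00 : 3 states
  (11)*|00 : 10 states

10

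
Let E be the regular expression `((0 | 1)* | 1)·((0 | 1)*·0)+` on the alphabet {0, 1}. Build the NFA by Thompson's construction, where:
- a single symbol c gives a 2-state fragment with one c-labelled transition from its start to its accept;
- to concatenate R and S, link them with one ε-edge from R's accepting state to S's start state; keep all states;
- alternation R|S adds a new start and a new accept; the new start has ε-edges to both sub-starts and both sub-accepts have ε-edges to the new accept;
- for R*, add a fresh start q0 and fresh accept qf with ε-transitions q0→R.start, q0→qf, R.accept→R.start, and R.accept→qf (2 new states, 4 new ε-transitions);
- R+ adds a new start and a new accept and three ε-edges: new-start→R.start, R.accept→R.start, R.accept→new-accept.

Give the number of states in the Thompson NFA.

24

Bottom-up over the parse tree:
Each of the 6 symbol leaves contributes a 2-state fragment.
  0 | 1 → 6 states
  (0 | 1)* → 8 states
  (0 | 1)* | 1 → 12 states
  0 | 1 → 6 states
  (0 | 1)* → 8 states
  (0 | 1)*·0 → 10 states
  ((0 | 1)*·0)+ → 12 states
  ((0 | 1)* | 1)·((0 | 1)*·0)+ → 24 states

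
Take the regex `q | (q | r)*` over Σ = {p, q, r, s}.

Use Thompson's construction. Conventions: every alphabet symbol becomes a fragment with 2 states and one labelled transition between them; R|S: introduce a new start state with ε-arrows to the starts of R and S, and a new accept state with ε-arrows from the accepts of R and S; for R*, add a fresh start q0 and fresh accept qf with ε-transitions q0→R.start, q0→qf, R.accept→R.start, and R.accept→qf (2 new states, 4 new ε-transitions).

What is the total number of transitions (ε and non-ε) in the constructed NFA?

15

Bottom-up over the parse tree:
Each of the 3 symbol leaves contributes 1 transition (1 symbol, 0 ε).
  q | r — 6 transitions (2 symbol, 4 ε)
  (q | r)* — 10 transitions (2 symbol, 8 ε)
  q | (q | r)* — 15 transitions (3 symbol, 12 ε)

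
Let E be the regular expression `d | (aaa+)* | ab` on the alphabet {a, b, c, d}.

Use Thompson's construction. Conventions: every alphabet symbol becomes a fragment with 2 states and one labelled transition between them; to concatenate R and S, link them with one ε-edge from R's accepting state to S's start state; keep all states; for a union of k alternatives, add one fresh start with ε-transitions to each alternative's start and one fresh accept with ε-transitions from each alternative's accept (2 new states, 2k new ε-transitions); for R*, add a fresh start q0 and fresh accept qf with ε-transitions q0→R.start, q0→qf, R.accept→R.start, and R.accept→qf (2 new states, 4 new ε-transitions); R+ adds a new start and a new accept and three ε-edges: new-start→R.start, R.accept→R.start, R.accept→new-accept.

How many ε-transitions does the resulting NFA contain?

Per subexpression:
Each of the 6 symbol leaves contributes 0 ε-transitions.
  a+ : 3 ε-transitions
  aaa+ : 5 ε-transitions
  (aaa+)* : 9 ε-transitions
  ab : 1 ε-transition
  d | (aaa+)* | ab : 16 ε-transitions

16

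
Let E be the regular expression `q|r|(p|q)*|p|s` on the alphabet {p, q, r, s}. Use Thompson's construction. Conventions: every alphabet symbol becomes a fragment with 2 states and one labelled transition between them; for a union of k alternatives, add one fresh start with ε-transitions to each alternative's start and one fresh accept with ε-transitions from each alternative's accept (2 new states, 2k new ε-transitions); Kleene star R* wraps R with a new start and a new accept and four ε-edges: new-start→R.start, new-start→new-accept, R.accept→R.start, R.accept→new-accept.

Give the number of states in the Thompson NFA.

18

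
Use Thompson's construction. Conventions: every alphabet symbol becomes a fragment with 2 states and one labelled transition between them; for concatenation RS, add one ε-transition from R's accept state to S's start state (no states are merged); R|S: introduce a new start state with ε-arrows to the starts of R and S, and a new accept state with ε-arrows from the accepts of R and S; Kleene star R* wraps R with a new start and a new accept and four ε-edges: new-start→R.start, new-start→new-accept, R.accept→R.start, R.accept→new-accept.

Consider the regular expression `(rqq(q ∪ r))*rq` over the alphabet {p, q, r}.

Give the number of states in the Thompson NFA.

18

Recursing over subexpressions:
Each of the 7 symbol leaves contributes a 2-state fragment.
  q ∪ r = 6 states
  rqq(q ∪ r) = 12 states
  (rqq(q ∪ r))* = 14 states
  (rqq(q ∪ r))*rq = 18 states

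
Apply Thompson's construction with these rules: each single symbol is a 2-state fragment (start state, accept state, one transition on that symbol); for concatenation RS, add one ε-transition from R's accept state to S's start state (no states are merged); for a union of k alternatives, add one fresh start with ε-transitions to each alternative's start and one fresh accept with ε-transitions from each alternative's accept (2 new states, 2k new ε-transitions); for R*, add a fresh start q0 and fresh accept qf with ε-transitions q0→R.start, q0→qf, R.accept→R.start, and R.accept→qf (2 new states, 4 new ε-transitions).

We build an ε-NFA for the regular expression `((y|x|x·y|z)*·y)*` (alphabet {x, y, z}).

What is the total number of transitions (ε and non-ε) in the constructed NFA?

24

Bottom-up over the parse tree:
Each of the 6 symbol leaves contributes 1 transition (1 symbol, 0 ε).
  x·y → 3 transitions (2 symbol, 1 ε)
  y|x|x·y|z → 14 transitions (5 symbol, 9 ε)
  (y|x|x·y|z)* → 18 transitions (5 symbol, 13 ε)
  (y|x|x·y|z)*·y → 20 transitions (6 symbol, 14 ε)
  ((y|x|x·y|z)*·y)* → 24 transitions (6 symbol, 18 ε)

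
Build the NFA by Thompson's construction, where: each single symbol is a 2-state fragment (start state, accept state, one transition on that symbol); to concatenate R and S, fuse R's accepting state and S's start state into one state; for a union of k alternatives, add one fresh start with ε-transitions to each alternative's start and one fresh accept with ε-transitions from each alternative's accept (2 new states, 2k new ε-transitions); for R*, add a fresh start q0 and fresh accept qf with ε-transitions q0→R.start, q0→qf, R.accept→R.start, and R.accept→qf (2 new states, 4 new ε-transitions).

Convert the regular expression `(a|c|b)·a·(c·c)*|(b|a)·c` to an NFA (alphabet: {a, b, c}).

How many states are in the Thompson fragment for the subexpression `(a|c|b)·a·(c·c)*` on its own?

13

Fragment for `(a|c|b)·a·(c·c)*`:
Each of the 6 symbol leaves contributes a 2-state fragment.
  a|c|b : 8 states
  c·c : 3 states
  (c·c)* : 5 states
  (a|c|b)·a·(c·c)* : 13 states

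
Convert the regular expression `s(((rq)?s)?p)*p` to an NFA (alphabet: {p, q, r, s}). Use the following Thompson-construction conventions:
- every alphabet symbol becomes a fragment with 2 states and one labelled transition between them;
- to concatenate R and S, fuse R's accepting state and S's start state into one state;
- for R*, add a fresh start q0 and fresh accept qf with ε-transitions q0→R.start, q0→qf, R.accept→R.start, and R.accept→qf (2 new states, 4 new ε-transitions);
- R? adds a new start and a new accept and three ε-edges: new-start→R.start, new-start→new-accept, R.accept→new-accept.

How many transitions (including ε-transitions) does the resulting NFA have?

16

Per subexpression:
Each of the 6 symbol leaves contributes 1 transition (1 symbol, 0 ε).
  rq → 2 transitions (2 symbol, 0 ε)
  (rq)? → 5 transitions (2 symbol, 3 ε)
  (rq)?s → 6 transitions (3 symbol, 3 ε)
  ((rq)?s)? → 9 transitions (3 symbol, 6 ε)
  ((rq)?s)?p → 10 transitions (4 symbol, 6 ε)
  (((rq)?s)?p)* → 14 transitions (4 symbol, 10 ε)
  s(((rq)?s)?p)*p → 16 transitions (6 symbol, 10 ε)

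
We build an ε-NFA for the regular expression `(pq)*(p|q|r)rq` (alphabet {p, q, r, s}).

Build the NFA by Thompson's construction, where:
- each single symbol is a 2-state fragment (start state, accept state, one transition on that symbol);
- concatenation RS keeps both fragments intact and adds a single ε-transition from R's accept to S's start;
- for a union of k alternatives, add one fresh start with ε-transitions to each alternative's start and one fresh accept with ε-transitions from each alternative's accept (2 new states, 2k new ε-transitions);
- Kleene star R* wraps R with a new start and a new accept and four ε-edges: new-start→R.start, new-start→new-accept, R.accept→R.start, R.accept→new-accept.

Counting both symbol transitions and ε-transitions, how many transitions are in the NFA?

21

Per subexpression:
Each of the 7 symbol leaves contributes 1 transition (1 symbol, 0 ε).
  pq = 3 transitions (2 symbol, 1 ε)
  (pq)* = 7 transitions (2 symbol, 5 ε)
  p|q|r = 9 transitions (3 symbol, 6 ε)
  (pq)*(p|q|r)rq = 21 transitions (7 symbol, 14 ε)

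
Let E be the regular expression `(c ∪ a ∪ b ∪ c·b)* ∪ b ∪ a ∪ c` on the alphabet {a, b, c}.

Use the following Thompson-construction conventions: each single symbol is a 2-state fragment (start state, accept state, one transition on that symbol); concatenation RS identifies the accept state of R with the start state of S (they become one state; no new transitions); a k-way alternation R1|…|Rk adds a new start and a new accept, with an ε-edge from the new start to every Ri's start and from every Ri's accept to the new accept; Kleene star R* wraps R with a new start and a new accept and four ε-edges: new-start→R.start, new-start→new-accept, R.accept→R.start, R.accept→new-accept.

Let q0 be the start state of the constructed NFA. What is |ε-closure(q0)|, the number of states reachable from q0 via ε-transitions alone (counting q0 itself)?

Compute the ε-closure size of each fragment's start state recursively; a symbol fragment's start has no outgoing ε-edge, so its closure is just itself (size 1).
  c·b — same as the first factor's closure: C = 1
  c ∪ a ∪ b ∪ c·b — C = 1 + 1 + 1 + 1 + 1 = 5 (the new accept is not ε-reachable since no branch accepts ε)
  (c ∪ a ∪ b ∪ c·b)* — new start has ε-edges to the inner start and to the new accept, so C = 2 + 5 = 7
  (c ∪ a ∪ b ∪ c·b)* ∪ b ∪ a ∪ c — new start ε-reaches every alternative's start; at least one alternative accepts ε, so the union's new accept is reached too: C = 1 + 7 + 1 + 1 + 1 + 1 = 12

12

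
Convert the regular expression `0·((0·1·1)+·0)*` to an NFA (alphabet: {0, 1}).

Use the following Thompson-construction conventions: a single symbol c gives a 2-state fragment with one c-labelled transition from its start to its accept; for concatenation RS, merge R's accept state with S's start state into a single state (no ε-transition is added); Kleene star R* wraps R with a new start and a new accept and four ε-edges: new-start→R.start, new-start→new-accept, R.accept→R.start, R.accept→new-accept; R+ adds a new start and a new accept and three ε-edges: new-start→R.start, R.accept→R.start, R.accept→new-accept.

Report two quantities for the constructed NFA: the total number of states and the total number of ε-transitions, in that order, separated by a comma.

Bottom-up over the parse tree:
Each of the 5 symbol leaves contributes 2 states and 0 ε-transitions.
  0·1·1 = 4 states, 0 ε-transitions
  (0·1·1)+ = 6 states, 3 ε-transitions
  (0·1·1)+·0 = 7 states, 3 ε-transitions
  ((0·1·1)+·0)* = 9 states, 7 ε-transitions
  0·((0·1·1)+·0)* = 10 states, 7 ε-transitions

10, 7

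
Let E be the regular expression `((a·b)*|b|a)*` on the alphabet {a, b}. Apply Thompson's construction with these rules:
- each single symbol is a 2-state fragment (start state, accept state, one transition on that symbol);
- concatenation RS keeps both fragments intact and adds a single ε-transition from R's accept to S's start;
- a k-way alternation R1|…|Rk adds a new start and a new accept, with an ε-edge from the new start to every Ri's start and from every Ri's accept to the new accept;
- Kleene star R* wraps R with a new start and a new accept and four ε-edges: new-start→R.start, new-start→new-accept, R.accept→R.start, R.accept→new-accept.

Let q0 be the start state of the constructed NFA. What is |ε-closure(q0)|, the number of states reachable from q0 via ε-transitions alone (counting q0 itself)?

9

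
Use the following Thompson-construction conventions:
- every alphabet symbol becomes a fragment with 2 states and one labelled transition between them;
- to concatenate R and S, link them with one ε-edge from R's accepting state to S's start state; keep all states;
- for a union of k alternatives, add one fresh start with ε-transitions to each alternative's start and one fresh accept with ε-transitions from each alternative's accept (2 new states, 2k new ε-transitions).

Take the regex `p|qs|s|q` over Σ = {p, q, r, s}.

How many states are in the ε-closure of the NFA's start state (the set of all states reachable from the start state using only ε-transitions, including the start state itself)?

Work bottom-up. For each fragment F, track |ε-closure(F.start)| and whether F's accept lies in that closure (i.e. whether F accepts ε). A single-symbol fragment has closure size 1 and does not accept ε.
  qs : |closure| equals the left operand's closure size = 1 (its accept is not ε-reachable, so the closure stops there)
  p|qs|s|q : new start ε-reaches every alternative's start; none of them accept ε, so the new accept is not reached: |closure| = 1 + 1 + 1 + 1 + 1 = 5

5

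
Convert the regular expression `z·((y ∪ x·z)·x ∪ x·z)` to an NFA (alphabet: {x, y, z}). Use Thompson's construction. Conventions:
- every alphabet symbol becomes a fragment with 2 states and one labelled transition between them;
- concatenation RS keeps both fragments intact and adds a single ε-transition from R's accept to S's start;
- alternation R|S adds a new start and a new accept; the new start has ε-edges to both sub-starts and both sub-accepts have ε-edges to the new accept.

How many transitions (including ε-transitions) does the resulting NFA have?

Recursing over subexpressions:
Each of the 7 symbol leaves contributes 1 transition (1 symbol, 0 ε).
  x·z = 3 transitions (2 symbol, 1 ε)
  y ∪ x·z = 8 transitions (3 symbol, 5 ε)
  (y ∪ x·z)·x = 10 transitions (4 symbol, 6 ε)
  x·z = 3 transitions (2 symbol, 1 ε)
  (y ∪ x·z)·x ∪ x·z = 17 transitions (6 symbol, 11 ε)
  z·((y ∪ x·z)·x ∪ x·z) = 19 transitions (7 symbol, 12 ε)

19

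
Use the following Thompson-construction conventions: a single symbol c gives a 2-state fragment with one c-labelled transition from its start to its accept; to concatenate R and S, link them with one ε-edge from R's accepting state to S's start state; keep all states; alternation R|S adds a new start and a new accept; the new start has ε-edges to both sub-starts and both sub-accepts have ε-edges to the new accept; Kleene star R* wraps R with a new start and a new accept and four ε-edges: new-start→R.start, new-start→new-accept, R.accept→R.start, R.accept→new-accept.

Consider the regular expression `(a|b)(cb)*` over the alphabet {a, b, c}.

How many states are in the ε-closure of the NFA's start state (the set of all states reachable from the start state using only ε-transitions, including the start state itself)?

Compute the ε-closure size of each fragment's start state recursively; a symbol fragment's start has no outgoing ε-edge, so its closure is just itself (size 1).
  a|b — new start ε-reaches every alternative's start; none of them accept ε, so the new accept is not reached: C = 1 + 1 + 1 = 3
  cb — C equals the left operand's closure size = 1 (its accept is not ε-reachable, so the closure stops there)
  (cb)* — C = 1 (new start) + 1 (body) + 1 (new accept) = 3
  (a|b)(cb)* — same as the first factor's closure: C = 3

3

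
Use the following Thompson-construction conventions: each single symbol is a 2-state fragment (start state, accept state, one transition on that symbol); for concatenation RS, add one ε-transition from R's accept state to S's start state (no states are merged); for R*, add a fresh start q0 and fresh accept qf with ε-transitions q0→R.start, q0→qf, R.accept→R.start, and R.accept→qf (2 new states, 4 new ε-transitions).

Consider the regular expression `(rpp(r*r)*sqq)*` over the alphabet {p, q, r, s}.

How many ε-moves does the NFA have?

Bottom-up over the parse tree:
Each of the 8 symbol leaves contributes 0 ε-transitions.
  r* = 4 ε-transitions
  r*r = 5 ε-transitions
  (r*r)* = 9 ε-transitions
  rpp(r*r)*sqq = 15 ε-transitions
  (rpp(r*r)*sqq)* = 19 ε-transitions

19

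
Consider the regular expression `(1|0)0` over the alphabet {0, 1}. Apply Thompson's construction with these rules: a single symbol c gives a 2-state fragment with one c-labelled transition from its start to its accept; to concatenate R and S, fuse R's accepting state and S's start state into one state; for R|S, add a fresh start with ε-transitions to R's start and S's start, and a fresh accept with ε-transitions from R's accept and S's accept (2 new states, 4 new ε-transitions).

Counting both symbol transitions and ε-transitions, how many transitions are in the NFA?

Recursing over subexpressions:
Each of the 3 symbol leaves contributes 1 transition (1 symbol, 0 ε).
  1|0 — 6 transitions (2 symbol, 4 ε)
  (1|0)0 — 7 transitions (3 symbol, 4 ε)

7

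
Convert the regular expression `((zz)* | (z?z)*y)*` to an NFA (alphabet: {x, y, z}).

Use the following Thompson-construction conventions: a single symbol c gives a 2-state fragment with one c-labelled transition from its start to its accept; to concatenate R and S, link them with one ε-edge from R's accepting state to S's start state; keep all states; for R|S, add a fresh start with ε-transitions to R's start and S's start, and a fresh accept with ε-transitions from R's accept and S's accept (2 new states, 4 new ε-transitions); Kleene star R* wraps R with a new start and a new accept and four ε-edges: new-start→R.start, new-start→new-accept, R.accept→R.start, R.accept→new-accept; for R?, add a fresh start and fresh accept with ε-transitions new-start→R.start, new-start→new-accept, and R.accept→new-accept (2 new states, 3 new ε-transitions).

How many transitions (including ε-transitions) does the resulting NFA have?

27

By structural recursion:
Each of the 5 symbol leaves contributes 1 transition (1 symbol, 0 ε).
  zz — 3 transitions (2 symbol, 1 ε)
  (zz)* — 7 transitions (2 symbol, 5 ε)
  z? — 4 transitions (1 symbol, 3 ε)
  z?z — 6 transitions (2 symbol, 4 ε)
  (z?z)* — 10 transitions (2 symbol, 8 ε)
  (z?z)*y — 12 transitions (3 symbol, 9 ε)
  (zz)* | (z?z)*y — 23 transitions (5 symbol, 18 ε)
  ((zz)* | (z?z)*y)* — 27 transitions (5 symbol, 22 ε)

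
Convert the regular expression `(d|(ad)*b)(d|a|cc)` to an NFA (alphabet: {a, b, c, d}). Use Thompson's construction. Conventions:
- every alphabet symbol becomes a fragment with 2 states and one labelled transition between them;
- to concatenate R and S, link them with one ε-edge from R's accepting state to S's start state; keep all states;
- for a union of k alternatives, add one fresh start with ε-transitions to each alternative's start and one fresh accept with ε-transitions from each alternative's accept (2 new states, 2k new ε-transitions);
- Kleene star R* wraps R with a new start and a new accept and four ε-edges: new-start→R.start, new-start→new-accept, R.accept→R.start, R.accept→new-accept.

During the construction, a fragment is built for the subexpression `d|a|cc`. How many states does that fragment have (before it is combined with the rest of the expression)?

Fragment for `d|a|cc`:
Each of the 4 symbol leaves contributes a 2-state fragment.
  cc : 4 states
  d|a|cc : 10 states

10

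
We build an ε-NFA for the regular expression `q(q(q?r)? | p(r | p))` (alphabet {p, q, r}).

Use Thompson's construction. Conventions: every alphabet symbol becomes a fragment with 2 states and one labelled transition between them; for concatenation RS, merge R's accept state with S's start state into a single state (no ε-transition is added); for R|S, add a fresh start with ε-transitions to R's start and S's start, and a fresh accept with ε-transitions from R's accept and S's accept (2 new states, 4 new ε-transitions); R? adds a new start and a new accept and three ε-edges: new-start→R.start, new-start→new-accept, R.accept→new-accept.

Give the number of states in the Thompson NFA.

Per subexpression:
Each of the 7 symbol leaves contributes a 2-state fragment.
  q? → 4 states
  q?r → 5 states
  (q?r)? → 7 states
  q(q?r)? → 8 states
  r | p → 6 states
  p(r | p) → 7 states
  q(q?r)? | p(r | p) → 17 states
  q(q(q?r)? | p(r | p)) → 18 states

18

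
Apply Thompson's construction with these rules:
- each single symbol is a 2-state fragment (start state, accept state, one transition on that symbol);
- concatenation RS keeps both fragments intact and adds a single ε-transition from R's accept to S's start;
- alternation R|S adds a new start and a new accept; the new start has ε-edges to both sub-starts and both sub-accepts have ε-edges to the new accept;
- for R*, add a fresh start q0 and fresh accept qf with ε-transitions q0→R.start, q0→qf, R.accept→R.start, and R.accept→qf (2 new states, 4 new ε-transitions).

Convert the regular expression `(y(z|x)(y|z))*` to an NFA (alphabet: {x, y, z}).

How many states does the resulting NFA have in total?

16

Per subexpression:
Each of the 5 symbol leaves contributes a 2-state fragment.
  z|x — 6 states
  y|z — 6 states
  y(z|x)(y|z) — 14 states
  (y(z|x)(y|z))* — 16 states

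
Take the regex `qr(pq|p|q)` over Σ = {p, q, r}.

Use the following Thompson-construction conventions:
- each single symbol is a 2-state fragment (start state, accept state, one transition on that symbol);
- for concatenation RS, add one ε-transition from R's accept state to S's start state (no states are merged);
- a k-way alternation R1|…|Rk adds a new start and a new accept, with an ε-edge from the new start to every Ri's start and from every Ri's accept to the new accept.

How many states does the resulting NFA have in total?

14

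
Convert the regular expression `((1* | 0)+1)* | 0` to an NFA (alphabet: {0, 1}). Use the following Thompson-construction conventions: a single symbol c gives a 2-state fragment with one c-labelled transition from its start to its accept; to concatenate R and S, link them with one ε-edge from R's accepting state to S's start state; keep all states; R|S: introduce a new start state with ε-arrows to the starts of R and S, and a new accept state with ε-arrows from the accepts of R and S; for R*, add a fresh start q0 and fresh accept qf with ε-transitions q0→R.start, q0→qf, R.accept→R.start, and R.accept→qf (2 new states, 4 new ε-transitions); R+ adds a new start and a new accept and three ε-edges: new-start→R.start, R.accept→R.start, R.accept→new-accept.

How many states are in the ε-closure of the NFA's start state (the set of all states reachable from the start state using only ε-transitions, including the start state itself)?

14

Compute the ε-closure size of each fragment's start state recursively; a symbol fragment's start has no outgoing ε-edge, so its closure is just itself (size 1).
  1* — |closure| = 1 (new start) + 1 (body) + 1 (new accept) = 3
  1* | 0 — |closure| = 1 (new start) + (3 + 1) + 1 (new accept, since some branch ε-reaches its own accept) = 6
  (1* | 0)+ — new start ε-reaches the body's start; the body's accept is ε-reachable, so the new accept is too: |closure| = 1 + 6 + 1 = 8
  (1* | 0)+1 — |closure| = 8 + 1 = 9 (closure spills across the concat boundary because the left factor accepts ε)
  ((1* | 0)+1)* — new start has ε-edges to the inner start and to the new accept, so |closure| = 2 + 9 = 11
  ((1* | 0)+1)* | 0 — new start ε-reaches every alternative's start; at least one alternative accepts ε, so the union's new accept is reached too: |closure| = 1 + 11 + 1 + 1 = 14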